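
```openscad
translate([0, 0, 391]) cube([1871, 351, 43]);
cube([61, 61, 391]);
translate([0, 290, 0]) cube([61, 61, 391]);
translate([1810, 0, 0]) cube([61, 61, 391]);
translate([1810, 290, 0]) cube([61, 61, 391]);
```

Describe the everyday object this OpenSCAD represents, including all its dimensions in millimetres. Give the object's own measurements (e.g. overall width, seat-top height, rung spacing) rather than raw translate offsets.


A long wooden bench with a 1871 mm (x) × 351 mm (y) seat, 43 mm thick, its top surface 434 mm above the floor. Four 61 mm square legs at the seat corners, flush with the edges, run from z = 0 to the seat underside.


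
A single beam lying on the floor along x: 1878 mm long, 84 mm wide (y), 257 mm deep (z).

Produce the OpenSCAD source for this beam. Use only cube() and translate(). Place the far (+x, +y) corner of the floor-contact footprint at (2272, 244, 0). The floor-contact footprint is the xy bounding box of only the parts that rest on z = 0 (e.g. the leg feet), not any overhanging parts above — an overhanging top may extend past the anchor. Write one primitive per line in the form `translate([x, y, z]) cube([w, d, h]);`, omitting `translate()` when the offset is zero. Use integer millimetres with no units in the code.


translate([394, 160, 0]) cube([1878, 84, 257]);


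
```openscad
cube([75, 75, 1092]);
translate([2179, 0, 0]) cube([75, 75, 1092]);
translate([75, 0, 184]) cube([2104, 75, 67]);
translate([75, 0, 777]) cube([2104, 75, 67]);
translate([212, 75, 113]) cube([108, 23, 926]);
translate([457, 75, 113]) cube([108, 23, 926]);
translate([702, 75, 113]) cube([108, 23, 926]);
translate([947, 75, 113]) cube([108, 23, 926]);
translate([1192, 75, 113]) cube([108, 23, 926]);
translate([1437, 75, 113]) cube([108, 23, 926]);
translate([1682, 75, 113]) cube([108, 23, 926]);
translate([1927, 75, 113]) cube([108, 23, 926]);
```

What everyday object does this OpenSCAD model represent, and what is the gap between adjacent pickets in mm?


A fence section. The picket gap is 137 mm.

Two posts, two rails, 8 pickets — a fence section. Span 2104 mm holds 8 pickets of 108 mm with 9 equal gaps: ⌊(2104 − 8·108) / 9⌋ = 137 mm.


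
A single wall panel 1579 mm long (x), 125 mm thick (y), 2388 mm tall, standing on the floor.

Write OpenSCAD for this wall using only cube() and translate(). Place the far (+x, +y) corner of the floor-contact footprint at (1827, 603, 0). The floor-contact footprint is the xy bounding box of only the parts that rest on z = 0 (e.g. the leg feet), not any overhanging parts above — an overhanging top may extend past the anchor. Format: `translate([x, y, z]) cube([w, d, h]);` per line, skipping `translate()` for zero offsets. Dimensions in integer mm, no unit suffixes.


translate([248, 478, 0]) cube([1579, 125, 2388]);


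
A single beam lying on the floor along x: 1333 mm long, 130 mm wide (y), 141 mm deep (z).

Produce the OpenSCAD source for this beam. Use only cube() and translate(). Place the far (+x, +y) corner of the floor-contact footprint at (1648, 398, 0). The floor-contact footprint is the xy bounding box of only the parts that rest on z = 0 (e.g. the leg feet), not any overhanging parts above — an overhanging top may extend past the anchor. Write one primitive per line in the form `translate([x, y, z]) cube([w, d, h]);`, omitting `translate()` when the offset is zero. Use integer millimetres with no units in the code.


translate([315, 268, 0]) cube([1333, 130, 141]);


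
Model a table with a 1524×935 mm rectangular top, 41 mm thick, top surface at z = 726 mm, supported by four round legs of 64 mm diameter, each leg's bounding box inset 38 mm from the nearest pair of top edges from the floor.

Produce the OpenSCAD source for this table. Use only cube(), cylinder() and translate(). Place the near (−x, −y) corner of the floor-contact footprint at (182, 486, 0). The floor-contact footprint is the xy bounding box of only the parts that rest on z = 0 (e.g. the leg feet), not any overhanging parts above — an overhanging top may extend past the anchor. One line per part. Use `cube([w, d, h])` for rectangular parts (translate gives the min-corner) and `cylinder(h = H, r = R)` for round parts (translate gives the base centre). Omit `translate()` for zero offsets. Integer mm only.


translate([144, 448, 685]) cube([1524, 935, 41]);
translate([214, 518, 0]) cylinder(h = 685, r = 32);
translate([1598, 518, 0]) cylinder(h = 685, r = 32);
translate([214, 1313, 0]) cylinder(h = 685, r = 32);
translate([1598, 1313, 0]) cylinder(h = 685, r = 32);


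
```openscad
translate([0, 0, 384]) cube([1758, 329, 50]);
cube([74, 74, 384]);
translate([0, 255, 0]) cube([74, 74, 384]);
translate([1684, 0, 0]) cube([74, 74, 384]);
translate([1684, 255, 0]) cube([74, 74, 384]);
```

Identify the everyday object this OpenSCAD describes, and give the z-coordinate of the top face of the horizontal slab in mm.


A bench. The seat-top height is 434 mm.

A long slab on four corner posts — a bench. The slab sits at z = 384 with thickness 50, so the top is 384 + 50 = 434 mm.


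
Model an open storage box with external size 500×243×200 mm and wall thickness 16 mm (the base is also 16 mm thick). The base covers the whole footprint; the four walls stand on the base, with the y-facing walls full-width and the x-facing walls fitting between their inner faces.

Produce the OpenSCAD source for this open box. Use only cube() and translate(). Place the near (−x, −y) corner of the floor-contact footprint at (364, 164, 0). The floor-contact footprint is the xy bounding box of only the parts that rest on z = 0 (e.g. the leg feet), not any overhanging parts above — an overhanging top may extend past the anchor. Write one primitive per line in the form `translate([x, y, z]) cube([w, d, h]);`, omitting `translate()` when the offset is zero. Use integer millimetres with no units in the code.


translate([364, 164, 0]) cube([500, 243, 16]);
translate([364, 164, 16]) cube([500, 16, 184]);
translate([364, 391, 16]) cube([500, 16, 184]);
translate([364, 180, 16]) cube([16, 211, 184]);
translate([848, 180, 16]) cube([16, 211, 184]);


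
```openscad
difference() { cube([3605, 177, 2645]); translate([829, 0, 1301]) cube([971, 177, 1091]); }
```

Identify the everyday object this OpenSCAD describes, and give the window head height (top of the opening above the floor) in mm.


A wall with a window opening. The window head height is 2392 mm.

A wall with a rectangular opening subtracted — a window. Sill at z = 1301, opening 1091 mm tall, so the head is at 1301 + 1091 = 2392 mm.


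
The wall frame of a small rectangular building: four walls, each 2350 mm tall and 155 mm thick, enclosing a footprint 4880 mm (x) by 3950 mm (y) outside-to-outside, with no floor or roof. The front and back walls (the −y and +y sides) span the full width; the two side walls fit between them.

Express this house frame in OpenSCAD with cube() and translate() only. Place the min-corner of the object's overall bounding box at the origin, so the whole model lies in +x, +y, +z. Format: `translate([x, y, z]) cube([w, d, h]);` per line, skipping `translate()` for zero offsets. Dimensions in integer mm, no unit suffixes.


cube([4880, 155, 2350]);
translate([0, 3795, 0]) cube([4880, 155, 2350]);
translate([0, 155, 0]) cube([155, 3640, 2350]);
translate([4725, 155, 0]) cube([155, 3640, 2350]);


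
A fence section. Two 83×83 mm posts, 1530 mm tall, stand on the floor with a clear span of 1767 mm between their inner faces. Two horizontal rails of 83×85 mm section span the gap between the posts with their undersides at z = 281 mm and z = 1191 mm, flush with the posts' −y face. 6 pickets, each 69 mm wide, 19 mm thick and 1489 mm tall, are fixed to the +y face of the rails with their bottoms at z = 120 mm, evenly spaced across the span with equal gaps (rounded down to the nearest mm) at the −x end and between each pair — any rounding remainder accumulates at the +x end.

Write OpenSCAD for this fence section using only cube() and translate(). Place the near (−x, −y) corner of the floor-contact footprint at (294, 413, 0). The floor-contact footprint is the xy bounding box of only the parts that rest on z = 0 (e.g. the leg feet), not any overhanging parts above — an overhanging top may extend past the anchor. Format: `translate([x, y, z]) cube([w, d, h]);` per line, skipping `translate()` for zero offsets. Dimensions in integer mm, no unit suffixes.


translate([294, 413, 0]) cube([83, 83, 1530]);
translate([2144, 413, 0]) cube([83, 83, 1530]);
translate([377, 413, 281]) cube([1767, 83, 85]);
translate([377, 413, 1191]) cube([1767, 83, 85]);
translate([570, 496, 120]) cube([69, 19, 1489]);
translate([832, 496, 120]) cube([69, 19, 1489]);
translate([1094, 496, 120]) cube([69, 19, 1489]);
translate([1356, 496, 120]) cube([69, 19, 1489]);
translate([1618, 496, 120]) cube([69, 19, 1489]);
translate([1880, 496, 120]) cube([69, 19, 1489]);


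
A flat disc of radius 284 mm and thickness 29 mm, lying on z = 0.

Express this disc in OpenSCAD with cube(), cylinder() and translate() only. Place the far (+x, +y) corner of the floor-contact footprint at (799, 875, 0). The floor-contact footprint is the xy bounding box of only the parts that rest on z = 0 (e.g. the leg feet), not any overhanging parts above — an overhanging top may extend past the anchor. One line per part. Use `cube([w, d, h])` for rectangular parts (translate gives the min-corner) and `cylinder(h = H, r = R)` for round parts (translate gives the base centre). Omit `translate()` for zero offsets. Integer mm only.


translate([515, 591, 0]) cylinder(h = 29, r = 284);


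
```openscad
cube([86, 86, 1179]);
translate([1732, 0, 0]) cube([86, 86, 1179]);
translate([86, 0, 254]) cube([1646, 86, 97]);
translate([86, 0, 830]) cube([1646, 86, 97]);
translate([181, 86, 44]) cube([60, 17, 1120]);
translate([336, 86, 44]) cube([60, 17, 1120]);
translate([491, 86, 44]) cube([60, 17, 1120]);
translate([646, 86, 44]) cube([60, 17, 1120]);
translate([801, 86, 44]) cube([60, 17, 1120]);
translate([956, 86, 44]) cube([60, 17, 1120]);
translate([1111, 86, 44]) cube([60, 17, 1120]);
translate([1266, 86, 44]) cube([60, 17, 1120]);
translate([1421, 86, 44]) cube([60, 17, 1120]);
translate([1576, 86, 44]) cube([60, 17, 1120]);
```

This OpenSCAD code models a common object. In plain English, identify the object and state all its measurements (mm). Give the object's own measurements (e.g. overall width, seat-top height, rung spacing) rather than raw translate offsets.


A fence section. Two 86×86 mm posts, 1179 mm tall, stand on the floor with a clear span of 1646 mm between their inner faces. Two horizontal rails of 86×97 mm section span the gap between the posts with their undersides at z = 254 mm and z = 830 mm, flush with the posts' −y face. 10 pickets, each 60 mm wide, 17 mm thick and 1120 mm tall, are fixed to the +y face of the rails with their bottoms at z = 44 mm, spaced across the span with a 95 mm gap after the −x post and between neighbouring pickets, with 96 mm left before the +x post.


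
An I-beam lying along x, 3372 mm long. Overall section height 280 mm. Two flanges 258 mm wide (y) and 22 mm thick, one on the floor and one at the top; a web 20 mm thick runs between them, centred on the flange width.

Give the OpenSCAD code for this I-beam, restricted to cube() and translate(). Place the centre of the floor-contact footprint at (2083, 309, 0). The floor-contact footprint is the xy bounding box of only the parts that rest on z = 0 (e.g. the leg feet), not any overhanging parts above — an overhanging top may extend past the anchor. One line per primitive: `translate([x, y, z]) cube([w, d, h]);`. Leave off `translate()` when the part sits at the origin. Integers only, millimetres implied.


translate([397, 180, 0]) cube([3372, 258, 22]);
translate([397, 299, 22]) cube([3372, 20, 236]);
translate([397, 180, 258]) cube([3372, 258, 22]);


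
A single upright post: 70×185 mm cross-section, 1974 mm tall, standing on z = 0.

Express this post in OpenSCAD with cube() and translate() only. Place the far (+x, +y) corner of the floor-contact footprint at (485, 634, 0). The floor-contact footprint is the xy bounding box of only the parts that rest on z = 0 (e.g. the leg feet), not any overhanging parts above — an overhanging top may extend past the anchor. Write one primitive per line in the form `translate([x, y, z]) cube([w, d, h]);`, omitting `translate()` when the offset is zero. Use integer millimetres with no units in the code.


translate([415, 449, 0]) cube([70, 185, 1974]);


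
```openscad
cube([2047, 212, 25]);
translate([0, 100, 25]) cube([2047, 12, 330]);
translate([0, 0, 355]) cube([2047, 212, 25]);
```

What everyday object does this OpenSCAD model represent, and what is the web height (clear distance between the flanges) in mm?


An I-beam. The web height is 330 mm.

Two wide flanges with a thin centred web — an I-beam. Overall 380 mm minus two 25 mm flanges gives a web of 380 − 2·25 = 330 mm.


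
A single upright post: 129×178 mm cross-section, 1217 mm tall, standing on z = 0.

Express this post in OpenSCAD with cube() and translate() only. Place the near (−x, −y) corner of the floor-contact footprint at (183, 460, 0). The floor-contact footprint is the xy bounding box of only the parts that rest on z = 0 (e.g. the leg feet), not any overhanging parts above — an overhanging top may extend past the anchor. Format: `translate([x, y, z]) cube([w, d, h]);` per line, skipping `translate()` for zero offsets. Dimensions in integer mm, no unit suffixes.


translate([183, 460, 0]) cube([129, 178, 1217]);


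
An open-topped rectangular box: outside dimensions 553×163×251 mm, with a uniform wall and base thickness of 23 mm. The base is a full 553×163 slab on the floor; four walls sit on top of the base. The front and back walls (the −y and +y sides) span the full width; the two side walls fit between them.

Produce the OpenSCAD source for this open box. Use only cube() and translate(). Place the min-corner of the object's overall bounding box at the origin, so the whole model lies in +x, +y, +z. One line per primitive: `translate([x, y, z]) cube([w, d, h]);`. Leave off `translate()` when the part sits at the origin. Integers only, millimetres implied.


cube([553, 163, 23]);
translate([0, 0, 23]) cube([553, 23, 228]);
translate([0, 140, 23]) cube([553, 23, 228]);
translate([0, 23, 23]) cube([23, 117, 228]);
translate([530, 23, 23]) cube([23, 117, 228]);


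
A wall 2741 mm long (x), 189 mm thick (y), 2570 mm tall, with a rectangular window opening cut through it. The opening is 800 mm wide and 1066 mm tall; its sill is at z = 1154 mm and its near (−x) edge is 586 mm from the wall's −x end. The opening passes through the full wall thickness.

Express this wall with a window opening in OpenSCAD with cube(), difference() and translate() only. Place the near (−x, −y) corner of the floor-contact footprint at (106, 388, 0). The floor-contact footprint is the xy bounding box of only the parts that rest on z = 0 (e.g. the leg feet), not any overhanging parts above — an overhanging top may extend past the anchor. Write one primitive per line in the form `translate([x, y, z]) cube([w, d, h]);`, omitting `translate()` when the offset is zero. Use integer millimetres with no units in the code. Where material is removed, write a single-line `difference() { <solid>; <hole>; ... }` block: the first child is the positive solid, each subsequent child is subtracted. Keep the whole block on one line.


difference() { translate([106, 388, 0]) cube([2741, 189, 2570]); translate([692, 388, 1154]) cube([800, 189, 1066]); }


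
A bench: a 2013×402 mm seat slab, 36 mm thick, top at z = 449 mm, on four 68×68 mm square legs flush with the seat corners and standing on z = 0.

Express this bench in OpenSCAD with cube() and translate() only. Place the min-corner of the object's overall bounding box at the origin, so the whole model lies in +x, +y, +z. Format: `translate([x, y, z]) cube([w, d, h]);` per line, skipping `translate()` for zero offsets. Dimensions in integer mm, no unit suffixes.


translate([0, 0, 413]) cube([2013, 402, 36]);
cube([68, 68, 413]);
translate([0, 334, 0]) cube([68, 68, 413]);
translate([1945, 0, 0]) cube([68, 68, 413]);
translate([1945, 334, 0]) cube([68, 68, 413]);


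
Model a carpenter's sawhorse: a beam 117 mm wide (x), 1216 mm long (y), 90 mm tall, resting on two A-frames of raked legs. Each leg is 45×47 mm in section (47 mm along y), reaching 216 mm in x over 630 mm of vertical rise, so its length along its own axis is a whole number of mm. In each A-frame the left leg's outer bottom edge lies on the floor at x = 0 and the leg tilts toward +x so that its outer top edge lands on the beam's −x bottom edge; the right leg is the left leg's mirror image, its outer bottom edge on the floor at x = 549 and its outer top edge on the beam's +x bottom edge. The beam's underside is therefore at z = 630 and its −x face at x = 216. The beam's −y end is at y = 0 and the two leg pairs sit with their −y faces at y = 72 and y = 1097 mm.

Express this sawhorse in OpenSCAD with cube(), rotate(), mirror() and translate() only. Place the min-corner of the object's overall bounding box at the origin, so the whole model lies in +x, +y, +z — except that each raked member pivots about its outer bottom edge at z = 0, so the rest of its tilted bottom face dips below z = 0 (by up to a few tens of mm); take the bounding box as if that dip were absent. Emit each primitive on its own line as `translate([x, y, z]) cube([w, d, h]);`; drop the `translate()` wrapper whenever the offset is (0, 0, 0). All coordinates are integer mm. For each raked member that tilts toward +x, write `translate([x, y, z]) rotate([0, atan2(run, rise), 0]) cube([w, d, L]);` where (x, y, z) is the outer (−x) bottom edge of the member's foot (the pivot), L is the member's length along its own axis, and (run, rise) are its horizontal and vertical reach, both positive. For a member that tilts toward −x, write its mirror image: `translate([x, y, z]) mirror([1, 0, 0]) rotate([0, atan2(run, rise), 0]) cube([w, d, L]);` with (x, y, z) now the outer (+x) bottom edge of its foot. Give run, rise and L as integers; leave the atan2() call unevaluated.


translate([216, 0, 630]) cube([117, 1216, 90]);
translate([0, 72, 0]) rotate([0, atan2(216, 630), 0]) cube([45, 47, 666]);
translate([549, 72, 0]) mirror([1, 0, 0]) rotate([0, atan2(216, 630), 0]) cube([45, 47, 666]);
translate([0, 1097, 0]) rotate([0, atan2(216, 630), 0]) cube([45, 47, 666]);
translate([549, 1097, 0]) mirror([1, 0, 0]) rotate([0, atan2(216, 630), 0]) cube([45, 47, 666]);


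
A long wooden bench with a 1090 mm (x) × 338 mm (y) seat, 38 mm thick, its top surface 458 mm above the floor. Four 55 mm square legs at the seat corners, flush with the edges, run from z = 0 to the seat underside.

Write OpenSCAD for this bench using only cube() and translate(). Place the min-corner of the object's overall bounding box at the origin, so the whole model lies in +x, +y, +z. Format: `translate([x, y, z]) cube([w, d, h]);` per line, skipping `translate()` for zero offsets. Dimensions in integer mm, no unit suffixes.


// leg_h = 458 − 38 = 420
translate([0, 0, 420]) cube([1090, 338, 38]);
cube([55, 55, 420]);
translate([0, 283, 0]) cube([55, 55, 420]);
translate([1035, 0, 0]) cube([55, 55, 420]);
translate([1035, 283, 0]) cube([55, 55, 420]);


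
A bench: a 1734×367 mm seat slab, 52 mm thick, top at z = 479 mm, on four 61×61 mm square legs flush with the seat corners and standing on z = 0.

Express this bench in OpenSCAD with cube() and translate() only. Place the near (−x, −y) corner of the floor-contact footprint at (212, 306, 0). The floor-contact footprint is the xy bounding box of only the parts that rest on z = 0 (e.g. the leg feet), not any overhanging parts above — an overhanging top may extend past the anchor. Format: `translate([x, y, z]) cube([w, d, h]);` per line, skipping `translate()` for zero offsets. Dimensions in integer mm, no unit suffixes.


translate([212, 306, 427]) cube([1734, 367, 52]);
translate([212, 306, 0]) cube([61, 61, 427]);
translate([212, 612, 0]) cube([61, 61, 427]);
translate([1885, 306, 0]) cube([61, 61, 427]);
translate([1885, 612, 0]) cube([61, 61, 427]);


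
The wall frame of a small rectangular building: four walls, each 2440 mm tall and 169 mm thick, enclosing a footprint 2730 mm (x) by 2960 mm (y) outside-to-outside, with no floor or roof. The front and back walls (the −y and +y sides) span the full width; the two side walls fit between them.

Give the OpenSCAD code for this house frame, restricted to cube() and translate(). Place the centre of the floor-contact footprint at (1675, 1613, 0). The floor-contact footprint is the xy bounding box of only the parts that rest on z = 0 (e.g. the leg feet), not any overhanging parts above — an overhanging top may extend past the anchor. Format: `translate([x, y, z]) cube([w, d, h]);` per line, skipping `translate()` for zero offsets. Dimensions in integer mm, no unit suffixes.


translate([310, 133, 0]) cube([2730, 169, 2440]);
translate([310, 2924, 0]) cube([2730, 169, 2440]);
translate([310, 302, 0]) cube([169, 2622, 2440]);
translate([2871, 302, 0]) cube([169, 2622, 2440]);


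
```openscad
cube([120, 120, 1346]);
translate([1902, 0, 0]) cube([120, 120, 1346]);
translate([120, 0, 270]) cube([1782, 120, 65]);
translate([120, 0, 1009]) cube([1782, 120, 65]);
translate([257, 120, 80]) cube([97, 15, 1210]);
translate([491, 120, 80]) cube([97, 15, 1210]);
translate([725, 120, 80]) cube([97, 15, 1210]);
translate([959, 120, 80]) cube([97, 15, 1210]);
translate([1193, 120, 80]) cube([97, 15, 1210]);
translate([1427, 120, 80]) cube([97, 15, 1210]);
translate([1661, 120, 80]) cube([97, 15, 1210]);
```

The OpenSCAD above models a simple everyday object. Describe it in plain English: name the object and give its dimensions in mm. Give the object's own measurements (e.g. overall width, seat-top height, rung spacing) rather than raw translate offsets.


A fence section. Two 120×120 mm posts, 1346 mm tall, stand on the floor with a clear span of 1782 mm between their inner faces. Two horizontal rails of 120×65 mm section span the gap between the posts with their undersides at z = 270 mm and z = 1009 mm, flush with the posts' −y face. 7 pickets, each 97 mm wide, 15 mm thick and 1210 mm tall, are fixed to the +y face of the rails with their bottoms at z = 80 mm, spaced across the span with a 137 mm gap after the −x post and between neighbouring pickets, with 144 mm left before the +x post.


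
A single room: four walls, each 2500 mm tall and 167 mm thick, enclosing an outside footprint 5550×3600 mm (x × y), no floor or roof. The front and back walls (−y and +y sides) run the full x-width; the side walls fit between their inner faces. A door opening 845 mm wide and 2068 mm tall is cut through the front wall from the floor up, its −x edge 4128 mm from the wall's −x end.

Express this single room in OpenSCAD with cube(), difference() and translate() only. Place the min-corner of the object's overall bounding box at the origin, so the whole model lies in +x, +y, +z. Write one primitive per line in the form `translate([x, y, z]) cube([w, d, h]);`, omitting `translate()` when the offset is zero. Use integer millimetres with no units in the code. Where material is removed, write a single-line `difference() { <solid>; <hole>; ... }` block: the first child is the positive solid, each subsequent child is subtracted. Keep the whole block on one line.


difference() { cube([5550, 167, 2500]); translate([4128, 0, 0]) cube([845, 167, 2068]); }
translate([0, 3433, 0]) cube([5550, 167, 2500]);
translate([0, 167, 0]) cube([167, 3266, 2500]);
translate([5383, 167, 0]) cube([167, 3266, 2500]);


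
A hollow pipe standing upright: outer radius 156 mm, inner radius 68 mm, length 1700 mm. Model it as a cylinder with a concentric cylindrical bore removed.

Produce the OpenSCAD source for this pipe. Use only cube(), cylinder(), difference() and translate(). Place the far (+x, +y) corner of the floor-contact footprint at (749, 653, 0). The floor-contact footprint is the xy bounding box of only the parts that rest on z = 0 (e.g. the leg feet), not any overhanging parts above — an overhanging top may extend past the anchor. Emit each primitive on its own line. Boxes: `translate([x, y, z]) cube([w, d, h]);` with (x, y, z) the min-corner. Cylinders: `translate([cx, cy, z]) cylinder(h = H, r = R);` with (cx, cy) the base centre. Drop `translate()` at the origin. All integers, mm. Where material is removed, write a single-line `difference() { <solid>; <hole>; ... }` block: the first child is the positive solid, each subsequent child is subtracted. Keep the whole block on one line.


difference() { translate([593, 497, 0]) cylinder(h = 1700, r = 156); translate([593, 497, 0]) cylinder(h = 1700, r = 68); }


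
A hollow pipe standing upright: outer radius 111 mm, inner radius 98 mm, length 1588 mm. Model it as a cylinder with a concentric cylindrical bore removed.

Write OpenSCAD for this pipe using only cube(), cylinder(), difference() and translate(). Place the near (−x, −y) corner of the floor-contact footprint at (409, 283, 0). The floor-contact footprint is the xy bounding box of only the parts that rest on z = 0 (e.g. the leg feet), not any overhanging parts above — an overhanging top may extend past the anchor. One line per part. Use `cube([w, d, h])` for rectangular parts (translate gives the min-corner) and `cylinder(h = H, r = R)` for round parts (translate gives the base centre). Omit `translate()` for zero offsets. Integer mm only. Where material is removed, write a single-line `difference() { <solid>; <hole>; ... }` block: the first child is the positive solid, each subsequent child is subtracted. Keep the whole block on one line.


difference() { translate([520, 394, 0]) cylinder(h = 1588, r = 111); translate([520, 394, 0]) cylinder(h = 1588, r = 98); }


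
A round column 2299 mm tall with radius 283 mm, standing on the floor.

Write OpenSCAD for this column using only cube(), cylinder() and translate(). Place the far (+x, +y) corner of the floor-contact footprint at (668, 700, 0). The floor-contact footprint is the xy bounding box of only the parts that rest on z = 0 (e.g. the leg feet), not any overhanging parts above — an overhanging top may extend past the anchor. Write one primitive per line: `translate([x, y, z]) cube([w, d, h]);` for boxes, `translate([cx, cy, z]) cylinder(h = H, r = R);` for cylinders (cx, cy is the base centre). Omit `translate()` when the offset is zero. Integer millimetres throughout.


translate([385, 417, 0]) cylinder(h = 2299, r = 283);


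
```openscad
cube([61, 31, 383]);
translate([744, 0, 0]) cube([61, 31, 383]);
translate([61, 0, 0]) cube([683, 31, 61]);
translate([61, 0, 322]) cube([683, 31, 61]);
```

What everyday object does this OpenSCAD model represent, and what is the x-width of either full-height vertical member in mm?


A picture frame. The border width is 61 mm.

Four thin pieces enclosing a rectangular opening — a picture frame. The two full-height stiles are 383 mm tall; the top rail sits at z = 322 and is 61 mm tall, so the border above the opening is 383 − 322 = 61 mm, matching the stile x-width.


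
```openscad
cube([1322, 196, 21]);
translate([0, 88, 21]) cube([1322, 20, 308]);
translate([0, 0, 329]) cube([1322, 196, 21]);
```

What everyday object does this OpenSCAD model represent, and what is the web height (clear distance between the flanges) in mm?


An I-beam. The web height is 308 mm.

Two wide flanges with a thin centred web — an I-beam. Overall 350 mm minus two 21 mm flanges gives a web of 350 − 2·21 = 308 mm.


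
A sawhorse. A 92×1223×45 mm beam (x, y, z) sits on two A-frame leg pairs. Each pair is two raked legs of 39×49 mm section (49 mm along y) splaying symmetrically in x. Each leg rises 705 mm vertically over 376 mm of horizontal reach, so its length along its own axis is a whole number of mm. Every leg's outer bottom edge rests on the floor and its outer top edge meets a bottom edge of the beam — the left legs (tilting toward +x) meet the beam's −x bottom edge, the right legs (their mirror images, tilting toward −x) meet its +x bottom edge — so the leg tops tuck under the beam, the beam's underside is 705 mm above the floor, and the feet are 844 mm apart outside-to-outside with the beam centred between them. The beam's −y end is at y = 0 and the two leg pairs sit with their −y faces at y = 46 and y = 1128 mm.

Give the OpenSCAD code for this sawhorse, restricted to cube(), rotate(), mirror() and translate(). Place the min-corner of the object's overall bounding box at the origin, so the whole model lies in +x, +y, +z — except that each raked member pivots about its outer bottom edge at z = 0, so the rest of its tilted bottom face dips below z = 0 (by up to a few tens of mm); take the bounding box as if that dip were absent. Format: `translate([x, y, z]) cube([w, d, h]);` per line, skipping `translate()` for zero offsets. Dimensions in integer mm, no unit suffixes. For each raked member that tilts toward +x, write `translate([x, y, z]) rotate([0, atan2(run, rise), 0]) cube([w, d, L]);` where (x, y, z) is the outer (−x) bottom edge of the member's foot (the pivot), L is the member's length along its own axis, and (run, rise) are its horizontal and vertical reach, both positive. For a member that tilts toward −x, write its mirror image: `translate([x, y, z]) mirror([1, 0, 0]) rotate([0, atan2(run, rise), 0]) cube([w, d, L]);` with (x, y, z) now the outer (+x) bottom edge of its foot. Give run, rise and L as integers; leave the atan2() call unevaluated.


// leg length = √(376² + 705²) = 799
// right-leg outer foot x = 2·376 + 92 = 844
// beam min-corner = (376, 0, 705)
translate([376, 0, 705]) cube([92, 1223, 45]);
translate([0, 46, 0]) rotate([0, atan2(376, 705), 0]) cube([39, 49, 799]);
translate([844, 46, 0]) mirror([1, 0, 0]) rotate([0, atan2(376, 705), 0]) cube([39, 49, 799]);
translate([0, 1128, 0]) rotate([0, atan2(376, 705), 0]) cube([39, 49, 799]);
translate([844, 1128, 0]) mirror([1, 0, 0]) rotate([0, atan2(376, 705), 0]) cube([39, 49, 799]);


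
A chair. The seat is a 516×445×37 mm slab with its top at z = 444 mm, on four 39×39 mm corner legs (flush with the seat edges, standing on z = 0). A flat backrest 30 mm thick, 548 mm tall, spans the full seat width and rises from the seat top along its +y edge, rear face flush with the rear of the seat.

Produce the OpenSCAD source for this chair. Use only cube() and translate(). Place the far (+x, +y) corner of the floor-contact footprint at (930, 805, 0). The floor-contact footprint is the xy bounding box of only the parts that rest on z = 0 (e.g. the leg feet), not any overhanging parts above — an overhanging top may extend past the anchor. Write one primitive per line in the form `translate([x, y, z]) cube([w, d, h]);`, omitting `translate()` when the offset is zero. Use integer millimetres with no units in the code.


translate([414, 360, 407]) cube([516, 445, 37]);
translate([414, 360, 0]) cube([39, 39, 407]);
translate([891, 360, 0]) cube([39, 39, 407]);
translate([414, 766, 0]) cube([39, 39, 407]);
translate([891, 766, 0]) cube([39, 39, 407]);
translate([414, 775, 444]) cube([516, 30, 548]);


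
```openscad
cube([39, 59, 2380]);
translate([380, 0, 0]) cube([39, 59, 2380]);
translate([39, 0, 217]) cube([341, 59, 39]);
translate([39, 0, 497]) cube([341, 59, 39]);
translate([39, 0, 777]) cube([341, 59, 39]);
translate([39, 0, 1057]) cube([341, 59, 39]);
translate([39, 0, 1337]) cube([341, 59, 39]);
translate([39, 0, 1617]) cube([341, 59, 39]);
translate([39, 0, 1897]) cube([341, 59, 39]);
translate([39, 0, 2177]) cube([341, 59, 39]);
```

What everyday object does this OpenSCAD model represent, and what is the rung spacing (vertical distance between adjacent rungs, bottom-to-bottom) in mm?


A ladder. The rung spacing is 280 mm.

Two tall 39×59 posts with 8 short bars between them — a ladder. Adjacent rungs sit at z = 217 and z = 497, so the spacing is 497 − 217 = 280 mm.


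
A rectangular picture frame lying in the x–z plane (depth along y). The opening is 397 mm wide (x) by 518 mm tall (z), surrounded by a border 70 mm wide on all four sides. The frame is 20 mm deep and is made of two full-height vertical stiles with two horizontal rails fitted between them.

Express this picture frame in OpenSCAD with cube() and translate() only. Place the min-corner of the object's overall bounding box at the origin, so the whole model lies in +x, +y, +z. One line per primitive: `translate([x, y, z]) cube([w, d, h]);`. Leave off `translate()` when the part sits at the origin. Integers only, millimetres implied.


cube([70, 20, 658]);
translate([467, 0, 0]) cube([70, 20, 658]);
translate([70, 0, 0]) cube([397, 20, 70]);
translate([70, 0, 588]) cube([397, 20, 70]);


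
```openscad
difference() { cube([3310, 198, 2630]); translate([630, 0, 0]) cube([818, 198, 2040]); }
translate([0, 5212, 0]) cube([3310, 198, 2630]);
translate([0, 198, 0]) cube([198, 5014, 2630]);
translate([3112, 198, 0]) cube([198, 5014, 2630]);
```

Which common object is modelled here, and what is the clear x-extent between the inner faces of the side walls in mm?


A single room. The interior width is 2914 mm.

Four walls enclosing a rectangle with a door in the front wall — a room. Outside width 3310 minus two 198 mm walls gives 2914 mm.


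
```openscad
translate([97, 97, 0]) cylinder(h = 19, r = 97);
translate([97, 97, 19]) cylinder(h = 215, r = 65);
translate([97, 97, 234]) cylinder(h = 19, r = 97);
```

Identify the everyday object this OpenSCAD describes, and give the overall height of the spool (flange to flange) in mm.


A spool. The overall height is 253 mm.

Three coaxial cylinders, large–small–large — a spool. Two 19 mm flanges and a 215 mm core give 19 + 215 + 19 = 253 mm.


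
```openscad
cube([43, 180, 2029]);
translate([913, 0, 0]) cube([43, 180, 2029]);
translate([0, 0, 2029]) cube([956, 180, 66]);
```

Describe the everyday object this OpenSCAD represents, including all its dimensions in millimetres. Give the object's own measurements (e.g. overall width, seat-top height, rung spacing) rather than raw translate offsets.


A door frame. The clear opening is 870 mm wide and 2029 mm high. Two 43 mm wide jambs, 180 mm deep, stand either side of the opening from the floor to the top of the opening. A 66 mm thick head sits across the top of both jambs, spanning the full outside width of the frame.


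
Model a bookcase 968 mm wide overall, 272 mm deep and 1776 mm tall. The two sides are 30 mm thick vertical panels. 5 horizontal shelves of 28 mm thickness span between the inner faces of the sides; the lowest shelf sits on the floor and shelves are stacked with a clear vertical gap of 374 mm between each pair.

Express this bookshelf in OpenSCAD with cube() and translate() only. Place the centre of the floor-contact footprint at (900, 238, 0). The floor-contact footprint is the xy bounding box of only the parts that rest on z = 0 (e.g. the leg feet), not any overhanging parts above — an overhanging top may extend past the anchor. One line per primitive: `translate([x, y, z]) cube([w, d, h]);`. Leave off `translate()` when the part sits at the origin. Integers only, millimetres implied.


translate([416, 102, 0]) cube([30, 272, 1776]);
translate([1354, 102, 0]) cube([30, 272, 1776]);
translate([446, 102, 0]) cube([908, 272, 28]);
translate([446, 102, 402]) cube([908, 272, 28]);
translate([446, 102, 804]) cube([908, 272, 28]);
translate([446, 102, 1206]) cube([908, 272, 28]);
translate([446, 102, 1608]) cube([908, 272, 28]);


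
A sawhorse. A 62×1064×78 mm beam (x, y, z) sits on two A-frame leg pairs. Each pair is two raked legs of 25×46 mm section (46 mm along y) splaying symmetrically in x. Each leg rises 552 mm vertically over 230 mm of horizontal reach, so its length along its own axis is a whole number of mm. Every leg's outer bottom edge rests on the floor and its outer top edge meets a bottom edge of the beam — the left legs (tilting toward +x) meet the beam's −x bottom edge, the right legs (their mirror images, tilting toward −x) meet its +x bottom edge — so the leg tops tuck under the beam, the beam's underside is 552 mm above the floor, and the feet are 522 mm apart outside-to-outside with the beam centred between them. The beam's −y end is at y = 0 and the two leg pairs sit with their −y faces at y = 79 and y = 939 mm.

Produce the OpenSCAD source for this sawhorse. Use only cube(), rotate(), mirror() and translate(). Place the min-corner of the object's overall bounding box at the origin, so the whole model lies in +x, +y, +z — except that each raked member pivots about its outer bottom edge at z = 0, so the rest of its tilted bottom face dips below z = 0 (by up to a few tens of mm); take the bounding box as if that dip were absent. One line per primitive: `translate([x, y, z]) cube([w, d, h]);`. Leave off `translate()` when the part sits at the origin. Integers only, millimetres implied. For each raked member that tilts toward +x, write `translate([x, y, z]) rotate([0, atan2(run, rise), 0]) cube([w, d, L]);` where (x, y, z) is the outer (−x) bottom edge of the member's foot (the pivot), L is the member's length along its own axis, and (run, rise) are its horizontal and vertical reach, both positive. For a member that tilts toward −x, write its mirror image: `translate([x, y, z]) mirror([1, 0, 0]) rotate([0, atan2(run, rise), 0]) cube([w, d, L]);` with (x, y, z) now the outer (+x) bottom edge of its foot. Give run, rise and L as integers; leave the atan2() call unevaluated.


translate([230, 0, 552]) cube([62, 1064, 78]);
translate([0, 79, 0]) rotate([0, atan2(230, 552), 0]) cube([25, 46, 598]);
translate([522, 79, 0]) mirror([1, 0, 0]) rotate([0, atan2(230, 552), 0]) cube([25, 46, 598]);
translate([0, 939, 0]) rotate([0, atan2(230, 552), 0]) cube([25, 46, 598]);
translate([522, 939, 0]) mirror([1, 0, 0]) rotate([0, atan2(230, 552), 0]) cube([25, 46, 598]);


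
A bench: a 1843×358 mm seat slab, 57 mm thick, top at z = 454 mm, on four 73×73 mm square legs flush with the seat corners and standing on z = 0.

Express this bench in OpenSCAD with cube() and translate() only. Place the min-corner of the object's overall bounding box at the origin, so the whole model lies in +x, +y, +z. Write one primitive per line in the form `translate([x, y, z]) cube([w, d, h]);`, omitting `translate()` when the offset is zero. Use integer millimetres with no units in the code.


translate([0, 0, 397]) cube([1843, 358, 57]);
cube([73, 73, 397]);
translate([0, 285, 0]) cube([73, 73, 397]);
translate([1770, 0, 0]) cube([73, 73, 397]);
translate([1770, 285, 0]) cube([73, 73, 397]);


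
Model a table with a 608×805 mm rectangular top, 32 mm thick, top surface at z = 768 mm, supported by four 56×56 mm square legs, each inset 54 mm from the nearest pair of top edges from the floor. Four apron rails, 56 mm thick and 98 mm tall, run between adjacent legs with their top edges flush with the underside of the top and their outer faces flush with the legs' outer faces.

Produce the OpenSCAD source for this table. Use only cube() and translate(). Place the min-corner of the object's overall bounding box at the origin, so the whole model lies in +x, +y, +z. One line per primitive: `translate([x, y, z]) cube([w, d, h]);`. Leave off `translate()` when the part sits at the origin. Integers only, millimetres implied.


translate([0, 0, 736]) cube([608, 805, 32]);
translate([54, 54, 0]) cube([56, 56, 736]);
translate([498, 54, 0]) cube([56, 56, 736]);
translate([54, 695, 0]) cube([56, 56, 736]);
translate([498, 695, 0]) cube([56, 56, 736]);
translate([110, 54, 638]) cube([388, 56, 98]);
translate([110, 695, 638]) cube([388, 56, 98]);
translate([54, 110, 638]) cube([56, 585, 98]);
translate([498, 110, 638]) cube([56, 585, 98]);


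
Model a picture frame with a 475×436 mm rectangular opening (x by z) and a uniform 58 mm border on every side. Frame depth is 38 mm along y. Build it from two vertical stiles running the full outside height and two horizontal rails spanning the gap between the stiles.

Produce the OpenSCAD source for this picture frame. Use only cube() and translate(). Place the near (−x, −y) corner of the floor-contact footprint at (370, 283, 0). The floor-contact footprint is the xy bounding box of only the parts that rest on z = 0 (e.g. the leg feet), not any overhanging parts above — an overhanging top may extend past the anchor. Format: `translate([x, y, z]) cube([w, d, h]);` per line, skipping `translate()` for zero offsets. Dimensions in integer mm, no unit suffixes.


translate([370, 283, 0]) cube([58, 38, 552]);
translate([903, 283, 0]) cube([58, 38, 552]);
translate([428, 283, 0]) cube([475, 38, 58]);
translate([428, 283, 494]) cube([475, 38, 58]);
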